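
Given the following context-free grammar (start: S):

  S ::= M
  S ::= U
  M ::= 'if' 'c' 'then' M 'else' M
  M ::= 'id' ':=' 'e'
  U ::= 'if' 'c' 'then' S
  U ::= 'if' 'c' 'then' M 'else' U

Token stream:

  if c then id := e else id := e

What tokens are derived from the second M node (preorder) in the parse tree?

[S [M if c then [M id := e] else [M id := e]]]

id := e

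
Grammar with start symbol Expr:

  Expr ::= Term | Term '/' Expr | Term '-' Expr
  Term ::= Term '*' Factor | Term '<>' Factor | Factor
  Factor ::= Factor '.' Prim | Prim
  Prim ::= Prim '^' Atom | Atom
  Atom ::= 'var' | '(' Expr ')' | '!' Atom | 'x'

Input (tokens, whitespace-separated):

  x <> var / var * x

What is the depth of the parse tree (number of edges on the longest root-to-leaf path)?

[Expr [Term [Term [Factor [Prim [Atom x]]]] <> [Factor [Prim [Atom var]]]] / [Expr [Term [Term [Factor [Prim [Atom var]]]] * [Factor [Prim [Atom x]]]]]]

7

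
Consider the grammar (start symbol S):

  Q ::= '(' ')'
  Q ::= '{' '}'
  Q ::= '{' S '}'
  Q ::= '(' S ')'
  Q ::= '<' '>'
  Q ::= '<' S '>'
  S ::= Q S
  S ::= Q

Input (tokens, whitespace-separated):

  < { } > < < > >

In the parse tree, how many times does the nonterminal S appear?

[S [Q < [S [Q { }]] >] [S [Q < [S [Q < >]] >]]]

4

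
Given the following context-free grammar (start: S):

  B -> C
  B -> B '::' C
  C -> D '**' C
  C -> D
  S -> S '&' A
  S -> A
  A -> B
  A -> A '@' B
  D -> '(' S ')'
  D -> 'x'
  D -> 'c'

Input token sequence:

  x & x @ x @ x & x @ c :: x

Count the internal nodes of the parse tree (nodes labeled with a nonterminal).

[S [S [S [A [B [C [D x]]]]] & [A [A [A [B [C [D x]]]] @ [B [C [D x]]]] @ [B [C [D x]]]]] & [A [A [B [C [D x]]]] @ [B [B [C [D c]]] :: [C [D x]]]]]

30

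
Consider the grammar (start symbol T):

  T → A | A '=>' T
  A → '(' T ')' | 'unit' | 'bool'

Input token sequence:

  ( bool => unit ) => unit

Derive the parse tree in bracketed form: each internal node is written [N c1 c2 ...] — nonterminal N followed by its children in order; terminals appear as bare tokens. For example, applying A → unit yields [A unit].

[T [A ( [T [A bool] => [T [A unit]]] )] => [T [A unit]]]

T
A => T
( T ) => T
( A => T ) => T
( bool => T ) => T
( bool => A ) => T
( bool => unit ) => T
( bool => unit ) => A
( bool => unit ) => unit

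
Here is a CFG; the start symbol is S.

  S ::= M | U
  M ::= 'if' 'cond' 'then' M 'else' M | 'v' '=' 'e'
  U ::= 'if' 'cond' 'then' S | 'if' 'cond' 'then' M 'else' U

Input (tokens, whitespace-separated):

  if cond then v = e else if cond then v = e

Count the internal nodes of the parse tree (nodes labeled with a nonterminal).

[S [U if cond then [M v = e] else [U if cond then [S [M v = e]]]]]

6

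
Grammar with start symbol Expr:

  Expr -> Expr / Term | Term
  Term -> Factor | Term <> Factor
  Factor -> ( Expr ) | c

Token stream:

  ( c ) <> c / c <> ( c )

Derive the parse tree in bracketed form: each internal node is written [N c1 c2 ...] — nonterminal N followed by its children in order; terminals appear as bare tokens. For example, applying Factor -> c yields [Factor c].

Expr
Expr / Term
Term / Term
Term <> Factor / Term
Factor <> Factor / Term
( Expr ) <> Factor / Term
( Term ) <> Factor / Term
( Factor ) <> Factor / Term
( c ) <> Factor / Term
( c ) <> c / Term
( c ) <> c / Term <> Factor
( c ) <> c / Factor <> Factor
( c ) <> c / c <> Factor
( c ) <> c / c <> ( Expr )
( c ) <> c / c <> ( Term )
( c ) <> c / c <> ( Factor )
( c ) <> c / c <> ( c )

[Expr [Expr [Term [Term [Factor ( [Expr [Term [Factor c]]] )]] <> [Factor c]]] / [Term [Term [Factor c]] <> [Factor ( [Expr [Term [Factor c]]] )]]]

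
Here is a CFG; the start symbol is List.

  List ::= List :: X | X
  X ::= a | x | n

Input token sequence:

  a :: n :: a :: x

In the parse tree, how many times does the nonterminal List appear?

4

[List [List [List [List [X a]] :: [X n]] :: [X a]] :: [X x]]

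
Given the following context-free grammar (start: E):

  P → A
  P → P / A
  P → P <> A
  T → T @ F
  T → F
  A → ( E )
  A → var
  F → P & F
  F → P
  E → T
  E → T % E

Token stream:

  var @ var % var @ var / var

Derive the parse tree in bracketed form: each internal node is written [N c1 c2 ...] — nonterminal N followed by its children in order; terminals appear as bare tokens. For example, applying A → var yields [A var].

E
T % E
T @ F % E
F @ F % E
P @ F % E
A @ F % E
var @ F % E
var @ P % E
var @ A % E
var @ var % E
var @ var % T
var @ var % T @ F
var @ var % F @ F
var @ var % P @ F
var @ var % A @ F
var @ var % var @ F
var @ var % var @ P
var @ var % var @ P / A
var @ var % var @ A / A
var @ var % var @ var / A
var @ var % var @ var / var

[E [T [T [F [P [A var]]]] @ [F [P [A var]]]] % [E [T [T [F [P [A var]]]] @ [F [P [P [A var]] / [A var]]]]]]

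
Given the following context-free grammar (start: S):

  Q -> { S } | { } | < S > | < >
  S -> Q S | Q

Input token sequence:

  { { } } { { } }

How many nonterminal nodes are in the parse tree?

8

[S [Q { [S [Q { }]] }] [S [Q { [S [Q { }]] }]]]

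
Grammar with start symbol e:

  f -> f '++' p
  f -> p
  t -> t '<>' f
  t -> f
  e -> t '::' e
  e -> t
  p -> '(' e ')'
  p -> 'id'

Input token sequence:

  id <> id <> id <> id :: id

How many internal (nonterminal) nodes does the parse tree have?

[e [t [t [t [t [f [p id]]] <> [f [p id]]] <> [f [p id]]] <> [f [p id]]] :: [e [t [f [p id]]]]]

17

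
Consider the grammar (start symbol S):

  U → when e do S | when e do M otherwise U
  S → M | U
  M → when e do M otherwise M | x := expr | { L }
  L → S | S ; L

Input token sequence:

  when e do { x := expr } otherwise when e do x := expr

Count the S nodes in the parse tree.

[S [U when e do [M { [L [S [M x := expr]]] }] otherwise [U when e do [S [M x := expr]]]]]

3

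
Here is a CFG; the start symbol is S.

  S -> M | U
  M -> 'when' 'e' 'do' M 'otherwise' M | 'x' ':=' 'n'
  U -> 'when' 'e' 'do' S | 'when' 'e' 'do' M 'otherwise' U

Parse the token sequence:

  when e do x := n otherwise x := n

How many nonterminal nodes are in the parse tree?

[S [M when e do [M x := n] otherwise [M x := n]]]

4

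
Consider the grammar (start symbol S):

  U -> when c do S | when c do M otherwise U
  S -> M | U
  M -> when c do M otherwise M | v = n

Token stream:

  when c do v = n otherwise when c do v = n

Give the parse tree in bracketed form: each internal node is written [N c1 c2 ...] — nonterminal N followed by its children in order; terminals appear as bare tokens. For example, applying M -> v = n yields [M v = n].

S
U
when c do M otherwise U
when c do v = n otherwise U
when c do v = n otherwise when c do S
when c do v = n otherwise when c do M
when c do v = n otherwise when c do v = n

[S [U when c do [M v = n] otherwise [U when c do [S [M v = n]]]]]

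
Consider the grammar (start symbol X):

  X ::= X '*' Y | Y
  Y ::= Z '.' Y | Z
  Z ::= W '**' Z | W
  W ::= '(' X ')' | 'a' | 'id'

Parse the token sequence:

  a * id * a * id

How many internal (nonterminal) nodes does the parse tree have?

16

[X [X [X [X [Y [Z [W a]]]] * [Y [Z [W id]]]] * [Y [Z [W a]]]] * [Y [Z [W id]]]]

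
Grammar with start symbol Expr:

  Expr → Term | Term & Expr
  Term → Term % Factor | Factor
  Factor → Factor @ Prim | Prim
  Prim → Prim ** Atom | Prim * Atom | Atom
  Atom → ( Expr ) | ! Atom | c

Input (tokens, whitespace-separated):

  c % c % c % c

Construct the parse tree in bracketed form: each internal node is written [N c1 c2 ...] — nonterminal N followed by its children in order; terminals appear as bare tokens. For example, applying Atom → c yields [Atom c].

Expr
Term
Term % Factor
Term % Factor % Factor
Term % Factor % Factor % Factor
Factor % Factor % Factor % Factor
Prim % Factor % Factor % Factor
Atom % Factor % Factor % Factor
c % Factor % Factor % Factor
c % Prim % Factor % Factor
c % Atom % Factor % Factor
c % c % Factor % Factor
c % c % Prim % Factor
c % c % Atom % Factor
c % c % c % Factor
c % c % c % Prim
c % c % c % Atom
c % c % c % c

[Expr [Term [Term [Term [Term [Factor [Prim [Atom c]]]] % [Factor [Prim [Atom c]]]] % [Factor [Prim [Atom c]]]] % [Factor [Prim [Atom c]]]]]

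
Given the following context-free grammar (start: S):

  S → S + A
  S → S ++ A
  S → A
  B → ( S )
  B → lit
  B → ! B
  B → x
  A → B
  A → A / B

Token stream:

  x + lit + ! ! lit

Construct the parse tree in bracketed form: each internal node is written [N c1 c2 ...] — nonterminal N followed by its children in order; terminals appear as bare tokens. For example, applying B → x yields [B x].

[S [S [S [A [B x]]] + [A [B lit]]] + [A [B ! [B ! [B lit]]]]]

S
S + A
S + A + A
A + A + A
B + A + A
x + A + A
x + B + A
x + lit + A
x + lit + B
x + lit + ! B
x + lit + ! ! B
x + lit + ! ! lit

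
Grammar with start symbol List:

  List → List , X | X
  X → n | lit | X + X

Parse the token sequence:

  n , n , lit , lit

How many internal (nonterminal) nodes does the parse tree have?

[List [List [List [List [X n]] , [X n]] , [X lit]] , [X lit]]

8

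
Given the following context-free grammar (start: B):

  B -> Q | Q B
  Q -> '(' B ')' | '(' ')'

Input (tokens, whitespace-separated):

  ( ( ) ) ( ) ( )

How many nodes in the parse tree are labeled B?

4

[B [Q ( [B [Q ( )]] )] [B [Q ( )] [B [Q ( )]]]]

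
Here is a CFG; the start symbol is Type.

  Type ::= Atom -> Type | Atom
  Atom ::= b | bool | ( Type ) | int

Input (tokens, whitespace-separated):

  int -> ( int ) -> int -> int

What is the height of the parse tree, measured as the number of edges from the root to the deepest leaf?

[Type [Atom int] -> [Type [Atom ( [Type [Atom int]] )] -> [Type [Atom int] -> [Type [Atom int]]]]]

5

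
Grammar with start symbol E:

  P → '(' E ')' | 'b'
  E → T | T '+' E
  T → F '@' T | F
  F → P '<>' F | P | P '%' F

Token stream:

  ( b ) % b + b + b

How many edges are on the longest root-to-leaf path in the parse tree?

8

[E [T [F [P ( [E [T [F [P b]]]] )] % [F [P b]]]] + [E [T [F [P b]]] + [E [T [F [P b]]]]]]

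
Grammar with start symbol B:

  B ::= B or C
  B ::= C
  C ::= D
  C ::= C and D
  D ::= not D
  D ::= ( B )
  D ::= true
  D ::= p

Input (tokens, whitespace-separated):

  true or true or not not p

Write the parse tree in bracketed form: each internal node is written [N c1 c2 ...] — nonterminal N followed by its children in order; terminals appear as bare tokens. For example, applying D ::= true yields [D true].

[B [B [B [C [D true]]] or [C [D true]]] or [C [D not [D not [D p]]]]]

B
B or C
B or C or C
C or C or C
D or C or C
true or C or C
true or D or C
true or true or C
true or true or D
true or true or not D
true or true or not not D
true or true or not not p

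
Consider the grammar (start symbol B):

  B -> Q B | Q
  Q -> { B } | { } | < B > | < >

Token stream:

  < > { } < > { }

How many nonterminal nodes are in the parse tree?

[B [Q < >] [B [Q { }] [B [Q < >] [B [Q { }]]]]]

8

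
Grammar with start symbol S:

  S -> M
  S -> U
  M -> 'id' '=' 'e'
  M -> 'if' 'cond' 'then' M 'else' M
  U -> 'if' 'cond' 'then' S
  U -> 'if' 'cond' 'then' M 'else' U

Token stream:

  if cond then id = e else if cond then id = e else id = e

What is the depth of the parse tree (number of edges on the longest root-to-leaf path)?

[S [M if cond then [M id = e] else [M if cond then [M id = e] else [M id = e]]]]

4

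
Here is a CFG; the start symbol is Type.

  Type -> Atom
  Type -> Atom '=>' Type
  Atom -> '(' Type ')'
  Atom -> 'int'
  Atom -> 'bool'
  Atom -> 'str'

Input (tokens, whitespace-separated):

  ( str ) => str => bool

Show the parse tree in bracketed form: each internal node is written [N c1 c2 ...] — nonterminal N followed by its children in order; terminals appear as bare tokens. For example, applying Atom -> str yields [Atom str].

Type
Atom => Type
( Type ) => Type
( Atom ) => Type
( str ) => Type
( str ) => Atom => Type
( str ) => str => Type
( str ) => str => Atom
( str ) => str => bool

[Type [Atom ( [Type [Atom str]] )] => [Type [Atom str] => [Type [Atom bool]]]]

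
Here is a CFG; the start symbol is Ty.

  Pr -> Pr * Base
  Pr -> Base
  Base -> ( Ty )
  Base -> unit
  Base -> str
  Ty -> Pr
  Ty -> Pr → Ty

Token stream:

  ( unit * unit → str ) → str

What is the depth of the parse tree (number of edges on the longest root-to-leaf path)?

[Ty [Pr [Base ( [Ty [Pr [Pr [Base unit]] * [Base unit]] → [Ty [Pr [Base str]]]] )]] → [Ty [Pr [Base str]]]]

7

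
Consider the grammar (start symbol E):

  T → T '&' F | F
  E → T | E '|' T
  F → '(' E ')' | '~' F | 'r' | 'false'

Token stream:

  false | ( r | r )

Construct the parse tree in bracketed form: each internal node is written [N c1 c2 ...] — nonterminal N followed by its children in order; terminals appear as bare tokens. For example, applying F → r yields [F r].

E
E | T
T | T
F | T
false | T
false | F
false | ( E )
false | ( E | T )
false | ( T | T )
false | ( F | T )
false | ( r | T )
false | ( r | F )
false | ( r | r )

[E [E [T [F false]]] | [T [F ( [E [E [T [F r]]] | [T [F r]]] )]]]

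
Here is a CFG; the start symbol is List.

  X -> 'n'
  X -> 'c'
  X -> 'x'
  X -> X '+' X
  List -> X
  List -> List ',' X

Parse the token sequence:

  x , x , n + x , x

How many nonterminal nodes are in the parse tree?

10

[List [List [List [List [X x]] , [X x]] , [X [X n] + [X x]]] , [X x]]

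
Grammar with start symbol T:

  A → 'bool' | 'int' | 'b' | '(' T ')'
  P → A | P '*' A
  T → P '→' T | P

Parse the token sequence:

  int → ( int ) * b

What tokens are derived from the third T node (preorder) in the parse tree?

int

[T [P [A int]] → [T [P [P [A ( [T [P [A int]]] )]] * [A b]]]]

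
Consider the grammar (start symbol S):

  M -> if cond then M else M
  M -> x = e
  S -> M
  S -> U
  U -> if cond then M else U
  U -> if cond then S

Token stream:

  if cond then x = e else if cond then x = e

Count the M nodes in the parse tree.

[S [U if cond then [M x = e] else [U if cond then [S [M x = e]]]]]

2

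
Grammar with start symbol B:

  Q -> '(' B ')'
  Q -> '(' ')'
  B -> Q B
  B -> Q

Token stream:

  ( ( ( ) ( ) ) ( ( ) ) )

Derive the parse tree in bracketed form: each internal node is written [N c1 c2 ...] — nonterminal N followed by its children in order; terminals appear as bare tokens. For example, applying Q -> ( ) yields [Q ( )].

B
Q
( B )
( Q B )
( ( B ) B )
( ( Q B ) B )
( ( ( ) B ) B )
( ( ( ) Q ) B )
( ( ( ) ( ) ) B )
( ( ( ) ( ) ) Q )
( ( ( ) ( ) ) ( B ) )
( ( ( ) ( ) ) ( Q ) )
( ( ( ) ( ) ) ( ( ) ) )

[B [Q ( [B [Q ( [B [Q ( )] [B [Q ( )]]] )] [B [Q ( [B [Q ( )]] )]]] )]]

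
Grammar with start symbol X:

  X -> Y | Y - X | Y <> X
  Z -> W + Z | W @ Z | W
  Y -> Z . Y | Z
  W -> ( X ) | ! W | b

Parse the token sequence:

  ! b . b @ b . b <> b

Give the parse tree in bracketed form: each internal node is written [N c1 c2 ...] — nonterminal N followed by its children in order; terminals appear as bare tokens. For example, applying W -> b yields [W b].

[X [Y [Z [W ! [W b]]] . [Y [Z [W b] @ [Z [W b]]] . [Y [Z [W b]]]]] <> [X [Y [Z [W b]]]]]

X
Y <> X
Z . Y <> X
W . Y <> X
! W . Y <> X
! b . Y <> X
! b . Z . Y <> X
! b . W @ Z . Y <> X
! b . b @ Z . Y <> X
! b . b @ W . Y <> X
! b . b @ b . Y <> X
! b . b @ b . Z <> X
! b . b @ b . W <> X
! b . b @ b . b <> X
! b . b @ b . b <> Y
! b . b @ b . b <> Z
! b . b @ b . b <> W
! b . b @ b . b <> b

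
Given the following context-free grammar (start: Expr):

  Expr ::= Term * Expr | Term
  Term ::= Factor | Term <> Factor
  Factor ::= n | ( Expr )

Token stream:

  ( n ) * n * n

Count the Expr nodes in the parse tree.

[Expr [Term [Factor ( [Expr [Term [Factor n]]] )]] * [Expr [Term [Factor n]] * [Expr [Term [Factor n]]]]]

4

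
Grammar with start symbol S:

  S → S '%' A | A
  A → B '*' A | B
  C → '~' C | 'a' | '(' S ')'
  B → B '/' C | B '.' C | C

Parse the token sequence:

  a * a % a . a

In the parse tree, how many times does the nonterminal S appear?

[S [S [A [B [C a]] * [A [B [C a]]]]] % [A [B [B [C a]] . [C a]]]]

2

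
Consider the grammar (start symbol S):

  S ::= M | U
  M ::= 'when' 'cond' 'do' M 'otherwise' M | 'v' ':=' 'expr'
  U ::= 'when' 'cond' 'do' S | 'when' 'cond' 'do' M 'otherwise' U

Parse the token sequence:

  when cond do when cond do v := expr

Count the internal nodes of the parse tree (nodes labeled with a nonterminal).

[S [U when cond do [S [U when cond do [S [M v := expr]]]]]]

6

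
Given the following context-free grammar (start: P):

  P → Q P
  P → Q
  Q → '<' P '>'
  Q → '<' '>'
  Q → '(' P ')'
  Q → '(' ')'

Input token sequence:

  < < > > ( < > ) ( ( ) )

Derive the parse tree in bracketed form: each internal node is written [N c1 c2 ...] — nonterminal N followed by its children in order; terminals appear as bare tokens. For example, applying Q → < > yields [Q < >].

P
Q P
< P > P
< Q > P
< < > > P
< < > > Q P
< < > > ( P ) P
< < > > ( Q ) P
< < > > ( < > ) P
< < > > ( < > ) Q
< < > > ( < > ) ( P )
< < > > ( < > ) ( Q )
< < > > ( < > ) ( ( ) )

[P [Q < [P [Q < >]] >] [P [Q ( [P [Q < >]] )] [P [Q ( [P [Q ( )]] )]]]]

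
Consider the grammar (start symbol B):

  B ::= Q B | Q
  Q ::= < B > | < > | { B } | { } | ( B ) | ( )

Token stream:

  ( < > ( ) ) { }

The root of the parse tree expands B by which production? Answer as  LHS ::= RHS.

[B [Q ( [B [Q < >] [B [Q ( )]]] )] [B [Q { }]]]

B ::= Q B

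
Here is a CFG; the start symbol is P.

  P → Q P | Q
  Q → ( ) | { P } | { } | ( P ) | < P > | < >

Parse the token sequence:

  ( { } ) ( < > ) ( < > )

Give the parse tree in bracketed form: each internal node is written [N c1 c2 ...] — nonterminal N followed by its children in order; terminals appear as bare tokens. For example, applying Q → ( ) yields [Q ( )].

P
Q P
( P ) P
( Q ) P
( { } ) P
( { } ) Q P
( { } ) ( P ) P
( { } ) ( Q ) P
( { } ) ( < > ) P
( { } ) ( < > ) Q
( { } ) ( < > ) ( P )
( { } ) ( < > ) ( Q )
( { } ) ( < > ) ( < > )

[P [Q ( [P [Q { }]] )] [P [Q ( [P [Q < >]] )] [P [Q ( [P [Q < >]] )]]]]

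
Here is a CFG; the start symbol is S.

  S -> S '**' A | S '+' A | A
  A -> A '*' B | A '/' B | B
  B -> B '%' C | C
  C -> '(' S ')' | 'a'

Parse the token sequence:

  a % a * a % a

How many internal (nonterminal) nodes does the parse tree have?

11

[S [A [A [B [B [C a]] % [C a]]] * [B [B [C a]] % [C a]]]]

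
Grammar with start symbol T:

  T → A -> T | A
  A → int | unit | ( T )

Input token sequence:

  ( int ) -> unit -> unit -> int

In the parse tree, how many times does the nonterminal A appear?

5

[T [A ( [T [A int]] )] -> [T [A unit] -> [T [A unit] -> [T [A int]]]]]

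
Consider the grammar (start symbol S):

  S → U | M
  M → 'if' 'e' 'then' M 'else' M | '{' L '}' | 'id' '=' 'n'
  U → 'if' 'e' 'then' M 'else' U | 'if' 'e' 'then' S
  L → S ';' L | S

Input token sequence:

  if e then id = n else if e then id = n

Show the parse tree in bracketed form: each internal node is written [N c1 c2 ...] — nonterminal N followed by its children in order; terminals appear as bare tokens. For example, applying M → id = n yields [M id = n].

[S [U if e then [M id = n] else [U if e then [S [M id = n]]]]]

S
U
if e then M else U
if e then id = n else U
if e then id = n else if e then S
if e then id = n else if e then M
if e then id = n else if e then id = n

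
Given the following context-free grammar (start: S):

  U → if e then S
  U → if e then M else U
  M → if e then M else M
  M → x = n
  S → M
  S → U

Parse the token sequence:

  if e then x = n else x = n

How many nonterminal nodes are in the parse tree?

4

[S [M if e then [M x = n] else [M x = n]]]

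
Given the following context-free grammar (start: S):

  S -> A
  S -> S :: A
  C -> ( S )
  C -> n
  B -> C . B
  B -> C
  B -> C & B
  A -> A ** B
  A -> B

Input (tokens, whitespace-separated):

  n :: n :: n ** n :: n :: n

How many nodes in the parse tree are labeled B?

6

[S [S [S [S [S [A [B [C n]]]] :: [A [B [C n]]]] :: [A [A [B [C n]]] ** [B [C n]]]] :: [A [B [C n]]]] :: [A [B [C n]]]]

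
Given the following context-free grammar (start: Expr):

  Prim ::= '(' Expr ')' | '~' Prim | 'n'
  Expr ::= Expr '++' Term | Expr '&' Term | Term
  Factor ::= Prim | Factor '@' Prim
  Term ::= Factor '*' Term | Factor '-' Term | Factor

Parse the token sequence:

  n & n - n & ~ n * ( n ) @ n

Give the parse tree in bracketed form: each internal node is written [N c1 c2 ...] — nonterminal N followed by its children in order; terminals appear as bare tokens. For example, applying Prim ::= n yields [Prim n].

[Expr [Expr [Expr [Term [Factor [Prim n]]]] & [Term [Factor [Prim n]] - [Term [Factor [Prim n]]]]] & [Term [Factor [Prim ~ [Prim n]]] * [Term [Factor [Factor [Prim ( [Expr [Term [Factor [Prim n]]]] )]] @ [Prim n]]]]]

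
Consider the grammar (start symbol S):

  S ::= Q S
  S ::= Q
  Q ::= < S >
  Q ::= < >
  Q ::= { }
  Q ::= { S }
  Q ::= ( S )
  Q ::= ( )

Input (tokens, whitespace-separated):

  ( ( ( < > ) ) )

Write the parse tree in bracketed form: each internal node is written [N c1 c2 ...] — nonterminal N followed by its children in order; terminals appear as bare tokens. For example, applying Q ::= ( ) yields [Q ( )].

[S [Q ( [S [Q ( [S [Q ( [S [Q < >]] )]] )]] )]]

S
Q
( S )
( Q )
( ( S ) )
( ( Q ) )
( ( ( S ) ) )
( ( ( Q ) ) )
( ( ( < > ) ) )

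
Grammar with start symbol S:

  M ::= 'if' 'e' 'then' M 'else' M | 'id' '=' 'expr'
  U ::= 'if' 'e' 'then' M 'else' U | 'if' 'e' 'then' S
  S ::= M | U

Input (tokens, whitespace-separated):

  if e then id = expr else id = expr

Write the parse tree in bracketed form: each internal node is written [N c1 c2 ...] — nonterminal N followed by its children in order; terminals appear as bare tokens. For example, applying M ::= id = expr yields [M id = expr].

[S [M if e then [M id = expr] else [M id = expr]]]

S
M
if e then M else M
if e then id = expr else M
if e then id = expr else id = expr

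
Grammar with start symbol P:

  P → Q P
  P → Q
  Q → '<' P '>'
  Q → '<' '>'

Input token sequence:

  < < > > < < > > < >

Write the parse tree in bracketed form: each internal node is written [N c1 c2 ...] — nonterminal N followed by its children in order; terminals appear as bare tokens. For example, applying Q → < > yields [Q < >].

[P [Q < [P [Q < >]] >] [P [Q < [P [Q < >]] >] [P [Q < >]]]]

P
Q P
< P > P
< Q > P
< < > > P
< < > > Q P
< < > > < P > P
< < > > < Q > P
< < > > < < > > P
< < > > < < > > Q
< < > > < < > > < >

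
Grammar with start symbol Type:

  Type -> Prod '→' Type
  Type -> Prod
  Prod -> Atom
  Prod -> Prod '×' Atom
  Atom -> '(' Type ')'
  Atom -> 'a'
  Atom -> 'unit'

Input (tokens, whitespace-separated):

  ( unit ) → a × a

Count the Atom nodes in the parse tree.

4

[Type [Prod [Atom ( [Type [Prod [Atom unit]]] )]] → [Type [Prod [Prod [Atom a]] × [Atom a]]]]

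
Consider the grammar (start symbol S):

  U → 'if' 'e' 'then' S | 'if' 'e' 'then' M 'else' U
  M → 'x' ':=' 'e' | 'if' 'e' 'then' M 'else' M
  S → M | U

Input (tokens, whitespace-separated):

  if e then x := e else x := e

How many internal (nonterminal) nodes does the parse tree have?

[S [M if e then [M x := e] else [M x := e]]]

4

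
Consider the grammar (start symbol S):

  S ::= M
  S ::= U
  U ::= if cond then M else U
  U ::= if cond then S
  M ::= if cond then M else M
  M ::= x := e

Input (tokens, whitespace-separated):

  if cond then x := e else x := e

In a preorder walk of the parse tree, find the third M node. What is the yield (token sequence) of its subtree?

[S [M if cond then [M x := e] else [M x := e]]]

x := e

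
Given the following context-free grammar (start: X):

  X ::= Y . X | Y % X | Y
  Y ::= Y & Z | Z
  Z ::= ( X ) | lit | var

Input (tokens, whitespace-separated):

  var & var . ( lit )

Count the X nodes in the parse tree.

3

[X [Y [Y [Z var]] & [Z var]] . [X [Y [Z ( [X [Y [Z lit]]] )]]]]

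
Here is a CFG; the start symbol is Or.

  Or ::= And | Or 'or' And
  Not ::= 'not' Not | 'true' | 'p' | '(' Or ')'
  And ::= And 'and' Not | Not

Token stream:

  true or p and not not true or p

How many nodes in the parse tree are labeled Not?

[Or [Or [Or [And [Not true]]] or [And [And [Not p]] and [Not not [Not not [Not true]]]]] or [And [Not p]]]

6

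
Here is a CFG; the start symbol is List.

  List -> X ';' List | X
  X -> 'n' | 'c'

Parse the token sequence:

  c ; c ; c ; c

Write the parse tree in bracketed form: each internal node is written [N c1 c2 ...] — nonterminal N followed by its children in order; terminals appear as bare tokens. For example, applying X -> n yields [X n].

List
X ; List
c ; List
c ; X ; List
c ; c ; List
c ; c ; X ; List
c ; c ; c ; List
c ; c ; c ; X
c ; c ; c ; c

[List [X c] ; [List [X c] ; [List [X c] ; [List [X c]]]]]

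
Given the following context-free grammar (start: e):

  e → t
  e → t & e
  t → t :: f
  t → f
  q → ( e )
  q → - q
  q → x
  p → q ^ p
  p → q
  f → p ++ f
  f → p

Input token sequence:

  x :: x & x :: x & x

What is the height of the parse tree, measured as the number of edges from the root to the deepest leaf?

7

[e [t [t [f [p [q x]]]] :: [f [p [q x]]]] & [e [t [t [f [p [q x]]]] :: [f [p [q x]]]] & [e [t [f [p [q x]]]]]]]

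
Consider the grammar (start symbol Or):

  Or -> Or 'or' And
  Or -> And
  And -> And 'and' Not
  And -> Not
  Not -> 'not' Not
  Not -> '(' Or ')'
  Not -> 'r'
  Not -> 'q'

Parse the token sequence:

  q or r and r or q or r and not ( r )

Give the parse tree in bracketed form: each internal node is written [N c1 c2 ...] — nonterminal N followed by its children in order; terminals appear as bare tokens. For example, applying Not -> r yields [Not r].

[Or [Or [Or [Or [And [Not q]]] or [And [And [Not r]] and [Not r]]] or [And [Not q]]] or [And [And [Not r]] and [Not not [Not ( [Or [And [Not r]]] )]]]]

Or
Or or And
Or or And or And
Or or And or And or And
And or And or And or And
Not or And or And or And
q or And or And or And
q or And and Not or And or And
q or Not and Not or And or And
q or r and Not or And or And
q or r and r or And or And
q or r and r or Not or And
q or r and r or q or And
q or r and r or q or And and Not
q or r and r or q or Not and Not
q or r and r or q or r and Not
q or r and r or q or r and not Not
q or r and r or q or r and not ( Or )
q or r and r or q or r and not ( And )
q or r and r or q or r and not ( Not )
q or r and r or q or r and not ( r )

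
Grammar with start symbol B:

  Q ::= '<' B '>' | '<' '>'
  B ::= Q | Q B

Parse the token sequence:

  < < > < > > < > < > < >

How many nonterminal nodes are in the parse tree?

12

[B [Q < [B [Q < >] [B [Q < >]]] >] [B [Q < >] [B [Q < >] [B [Q < >]]]]]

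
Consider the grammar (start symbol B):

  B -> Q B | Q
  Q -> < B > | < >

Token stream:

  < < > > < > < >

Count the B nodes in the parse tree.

4

[B [Q < [B [Q < >]] >] [B [Q < >] [B [Q < >]]]]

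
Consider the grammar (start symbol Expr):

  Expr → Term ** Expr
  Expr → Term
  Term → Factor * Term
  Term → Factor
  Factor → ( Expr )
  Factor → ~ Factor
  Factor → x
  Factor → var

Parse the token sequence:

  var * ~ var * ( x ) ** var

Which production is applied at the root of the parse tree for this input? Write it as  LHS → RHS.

Expr → Term ** Expr

[Expr [Term [Factor var] * [Term [Factor ~ [Factor var]] * [Term [Factor ( [Expr [Term [Factor x]]] )]]]] ** [Expr [Term [Factor var]]]]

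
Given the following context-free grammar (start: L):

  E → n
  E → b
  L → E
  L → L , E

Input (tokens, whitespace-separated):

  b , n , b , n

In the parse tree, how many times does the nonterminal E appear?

4

[L [L [L [L [E b]] , [E n]] , [E b]] , [E n]]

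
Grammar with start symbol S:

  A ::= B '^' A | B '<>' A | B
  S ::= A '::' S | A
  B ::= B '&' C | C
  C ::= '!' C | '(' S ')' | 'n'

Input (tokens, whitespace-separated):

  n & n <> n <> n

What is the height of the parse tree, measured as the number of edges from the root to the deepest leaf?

6

[S [A [B [B [C n]] & [C n]] <> [A [B [C n]] <> [A [B [C n]]]]]]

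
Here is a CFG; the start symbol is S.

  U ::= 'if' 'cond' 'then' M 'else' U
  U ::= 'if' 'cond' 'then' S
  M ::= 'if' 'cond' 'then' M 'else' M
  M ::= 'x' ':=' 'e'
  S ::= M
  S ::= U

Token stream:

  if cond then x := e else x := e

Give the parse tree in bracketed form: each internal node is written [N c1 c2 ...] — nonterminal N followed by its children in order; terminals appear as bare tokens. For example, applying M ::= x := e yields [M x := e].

S
M
if cond then M else M
if cond then x := e else M
if cond then x := e else x := e

[S [M if cond then [M x := e] else [M x := e]]]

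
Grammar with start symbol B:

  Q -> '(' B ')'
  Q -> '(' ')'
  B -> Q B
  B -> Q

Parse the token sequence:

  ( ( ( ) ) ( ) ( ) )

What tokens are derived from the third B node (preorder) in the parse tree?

[B [Q ( [B [Q ( [B [Q ( )]] )] [B [Q ( )] [B [Q ( )]]]] )]]

( )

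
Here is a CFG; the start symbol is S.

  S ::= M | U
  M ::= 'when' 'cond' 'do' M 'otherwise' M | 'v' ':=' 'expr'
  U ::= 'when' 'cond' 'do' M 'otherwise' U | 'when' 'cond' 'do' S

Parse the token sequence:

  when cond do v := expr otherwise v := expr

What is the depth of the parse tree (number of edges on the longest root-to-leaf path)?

3

[S [M when cond do [M v := expr] otherwise [M v := expr]]]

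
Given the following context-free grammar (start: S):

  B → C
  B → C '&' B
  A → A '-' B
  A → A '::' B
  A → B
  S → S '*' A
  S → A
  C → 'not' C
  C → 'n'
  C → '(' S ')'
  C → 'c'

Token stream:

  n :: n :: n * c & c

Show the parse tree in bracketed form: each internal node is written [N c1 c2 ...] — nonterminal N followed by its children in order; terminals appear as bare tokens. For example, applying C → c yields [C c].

S
S * A
A * A
A :: B * A
A :: B :: B * A
B :: B :: B * A
C :: B :: B * A
n :: B :: B * A
n :: C :: B * A
n :: n :: B * A
n :: n :: C * A
n :: n :: n * A
n :: n :: n * B
n :: n :: n * C & B
n :: n :: n * c & B
n :: n :: n * c & C
n :: n :: n * c & c

[S [S [A [A [A [B [C n]]] :: [B [C n]]] :: [B [C n]]]] * [A [B [C c] & [B [C c]]]]]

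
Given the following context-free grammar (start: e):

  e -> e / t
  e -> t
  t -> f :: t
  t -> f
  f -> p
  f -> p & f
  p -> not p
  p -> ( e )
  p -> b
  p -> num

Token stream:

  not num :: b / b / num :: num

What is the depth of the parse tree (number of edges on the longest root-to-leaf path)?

7

[e [e [e [t [f [p not [p num]]] :: [t [f [p b]]]]] / [t [f [p b]]]] / [t [f [p num]] :: [t [f [p num]]]]]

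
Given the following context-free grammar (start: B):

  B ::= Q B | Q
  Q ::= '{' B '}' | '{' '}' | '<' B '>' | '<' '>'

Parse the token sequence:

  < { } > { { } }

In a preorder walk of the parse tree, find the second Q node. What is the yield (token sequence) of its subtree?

{ }

[B [Q < [B [Q { }]] >] [B [Q { [B [Q { }]] }]]]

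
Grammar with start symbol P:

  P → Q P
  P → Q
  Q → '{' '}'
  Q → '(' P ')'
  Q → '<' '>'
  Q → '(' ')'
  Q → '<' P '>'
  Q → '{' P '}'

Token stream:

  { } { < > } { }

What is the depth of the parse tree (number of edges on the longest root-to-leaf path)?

[P [Q { }] [P [Q { [P [Q < >]] }] [P [Q { }]]]]

5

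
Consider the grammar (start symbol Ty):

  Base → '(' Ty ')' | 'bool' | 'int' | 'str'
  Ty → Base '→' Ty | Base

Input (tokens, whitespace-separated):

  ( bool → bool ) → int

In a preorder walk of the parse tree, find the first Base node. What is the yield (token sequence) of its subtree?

( bool → bool )

[Ty [Base ( [Ty [Base bool] → [Ty [Base bool]]] )] → [Ty [Base int]]]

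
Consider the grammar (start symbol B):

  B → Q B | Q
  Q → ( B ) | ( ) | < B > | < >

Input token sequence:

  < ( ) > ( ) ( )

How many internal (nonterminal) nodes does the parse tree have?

[B [Q < [B [Q ( )]] >] [B [Q ( )] [B [Q ( )]]]]

8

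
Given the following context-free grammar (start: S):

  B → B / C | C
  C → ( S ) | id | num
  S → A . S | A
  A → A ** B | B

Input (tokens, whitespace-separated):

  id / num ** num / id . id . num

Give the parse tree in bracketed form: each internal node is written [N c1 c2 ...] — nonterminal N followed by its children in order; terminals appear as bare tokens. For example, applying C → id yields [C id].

S
A . S
A ** B . S
B ** B . S
B / C ** B . S
C / C ** B . S
id / C ** B . S
id / num ** B . S
id / num ** B / C . S
id / num ** C / C . S
id / num ** num / C . S
id / num ** num / id . S
id / num ** num / id . A . S
id / num ** num / id . B . S
id / num ** num / id . C . S
id / num ** num / id . id . S
id / num ** num / id . id . A
id / num ** num / id . id . B
id / num ** num / id . id . C
id / num ** num / id . id . num

[S [A [A [B [B [C id]] / [C num]]] ** [B [B [C num]] / [C id]]] . [S [A [B [C id]]] . [S [A [B [C num]]]]]]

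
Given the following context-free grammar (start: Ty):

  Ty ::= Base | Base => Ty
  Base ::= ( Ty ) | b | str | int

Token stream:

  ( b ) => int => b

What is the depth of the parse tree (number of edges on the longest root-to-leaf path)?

4

[Ty [Base ( [Ty [Base b]] )] => [Ty [Base int] => [Ty [Base b]]]]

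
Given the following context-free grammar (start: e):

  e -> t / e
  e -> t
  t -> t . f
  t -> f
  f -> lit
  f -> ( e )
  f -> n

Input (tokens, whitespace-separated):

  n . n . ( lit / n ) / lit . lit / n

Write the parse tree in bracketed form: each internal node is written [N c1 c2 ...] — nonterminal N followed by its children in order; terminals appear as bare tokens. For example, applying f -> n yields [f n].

[e [t [t [t [f n]] . [f n]] . [f ( [e [t [f lit]] / [e [t [f n]]]] )]] / [e [t [t [f lit]] . [f lit]] / [e [t [f n]]]]]

e
t / e
t . f / e
t . f . f / e
f . f . f / e
n . f . f / e
n . n . f / e
n . n . ( e ) / e
n . n . ( t / e ) / e
n . n . ( f / e ) / e
n . n . ( lit / e ) / e
n . n . ( lit / t ) / e
n . n . ( lit / f ) / e
n . n . ( lit / n ) / e
n . n . ( lit / n ) / t / e
n . n . ( lit / n ) / t . f / e
n . n . ( lit / n ) / f . f / e
n . n . ( lit / n ) / lit . f / e
n . n . ( lit / n ) / lit . lit / e
n . n . ( lit / n ) / lit . lit / t
n . n . ( lit / n ) / lit . lit / f
n . n . ( lit / n ) / lit . lit / n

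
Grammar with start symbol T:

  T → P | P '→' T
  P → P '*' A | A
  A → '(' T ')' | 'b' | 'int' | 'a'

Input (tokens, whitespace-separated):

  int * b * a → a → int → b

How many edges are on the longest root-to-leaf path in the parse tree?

[T [P [P [P [A int]] * [A b]] * [A a]] → [T [P [A a]] → [T [P [A int]] → [T [P [A b]]]]]]

6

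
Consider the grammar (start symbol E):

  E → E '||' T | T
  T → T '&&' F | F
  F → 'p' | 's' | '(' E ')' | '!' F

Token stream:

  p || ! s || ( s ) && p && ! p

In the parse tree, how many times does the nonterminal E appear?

[E [E [E [T [F p]]] || [T [F ! [F s]]]] || [T [T [T [F ( [E [T [F s]]] )]] && [F p]] && [F ! [F p]]]]

4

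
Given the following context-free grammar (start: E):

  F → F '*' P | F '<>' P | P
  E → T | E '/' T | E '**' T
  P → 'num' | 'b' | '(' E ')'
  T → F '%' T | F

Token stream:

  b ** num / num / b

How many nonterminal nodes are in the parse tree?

[E [E [E [E [T [F [P b]]]] ** [T [F [P num]]]] / [T [F [P num]]]] / [T [F [P b]]]]

16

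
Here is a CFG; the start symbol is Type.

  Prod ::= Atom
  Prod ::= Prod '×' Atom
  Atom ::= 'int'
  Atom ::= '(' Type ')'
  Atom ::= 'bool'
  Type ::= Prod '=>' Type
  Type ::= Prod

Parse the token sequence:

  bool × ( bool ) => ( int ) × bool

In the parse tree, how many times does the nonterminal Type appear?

[Type [Prod [Prod [Atom bool]] × [Atom ( [Type [Prod [Atom bool]]] )]] => [Type [Prod [Prod [Atom ( [Type [Prod [Atom int]]] )]] × [Atom bool]]]]

4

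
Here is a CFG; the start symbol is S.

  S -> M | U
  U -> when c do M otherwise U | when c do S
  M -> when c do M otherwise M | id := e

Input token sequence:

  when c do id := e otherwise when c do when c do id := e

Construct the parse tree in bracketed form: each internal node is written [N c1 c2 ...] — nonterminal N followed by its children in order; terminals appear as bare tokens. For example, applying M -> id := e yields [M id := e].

[S [U when c do [M id := e] otherwise [U when c do [S [U when c do [S [M id := e]]]]]]]

S
U
when c do M otherwise U
when c do id := e otherwise U
when c do id := e otherwise when c do S
when c do id := e otherwise when c do U
when c do id := e otherwise when c do when c do S
when c do id := e otherwise when c do when c do M
when c do id := e otherwise when c do when c do id := e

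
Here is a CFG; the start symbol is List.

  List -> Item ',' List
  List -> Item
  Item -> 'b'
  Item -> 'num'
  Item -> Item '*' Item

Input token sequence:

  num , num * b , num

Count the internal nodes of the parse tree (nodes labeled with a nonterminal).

[List [Item num] , [List [Item [Item num] * [Item b]] , [List [Item num]]]]

8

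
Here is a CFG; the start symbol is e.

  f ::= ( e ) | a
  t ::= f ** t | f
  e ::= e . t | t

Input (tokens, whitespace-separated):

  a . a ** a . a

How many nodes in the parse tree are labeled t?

4

[e [e [e [t [f a]]] . [t [f a] ** [t [f a]]]] . [t [f a]]]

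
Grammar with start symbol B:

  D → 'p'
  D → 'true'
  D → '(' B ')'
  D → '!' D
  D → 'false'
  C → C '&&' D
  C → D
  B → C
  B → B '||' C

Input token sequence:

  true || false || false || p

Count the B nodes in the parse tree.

[B [B [B [B [C [D true]]] || [C [D false]]] || [C [D false]]] || [C [D p]]]

4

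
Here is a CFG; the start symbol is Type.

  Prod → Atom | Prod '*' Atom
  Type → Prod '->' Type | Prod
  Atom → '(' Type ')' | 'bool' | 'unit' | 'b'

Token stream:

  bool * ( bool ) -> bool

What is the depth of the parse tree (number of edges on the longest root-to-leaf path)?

6

[Type [Prod [Prod [Atom bool]] * [Atom ( [Type [Prod [Atom bool]]] )]] -> [Type [Prod [Atom bool]]]]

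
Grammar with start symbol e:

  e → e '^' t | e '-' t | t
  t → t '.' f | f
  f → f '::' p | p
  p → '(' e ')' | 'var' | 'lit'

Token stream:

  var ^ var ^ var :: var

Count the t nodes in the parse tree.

[e [e [e [t [f [p var]]]] ^ [t [f [p var]]]] ^ [t [f [f [p var]] :: [p var]]]]

3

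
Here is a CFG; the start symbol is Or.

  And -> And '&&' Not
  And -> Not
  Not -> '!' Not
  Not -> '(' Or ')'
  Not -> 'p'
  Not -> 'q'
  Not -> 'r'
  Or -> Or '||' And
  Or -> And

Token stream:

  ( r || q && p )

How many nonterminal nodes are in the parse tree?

[Or [And [Not ( [Or [Or [And [Not r]]] || [And [And [Not q]] && [Not p]]] )]]]

11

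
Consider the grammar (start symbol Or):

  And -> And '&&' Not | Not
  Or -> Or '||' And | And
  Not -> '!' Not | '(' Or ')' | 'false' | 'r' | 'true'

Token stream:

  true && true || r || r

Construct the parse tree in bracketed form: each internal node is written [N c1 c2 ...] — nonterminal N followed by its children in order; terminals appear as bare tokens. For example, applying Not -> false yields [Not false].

Or
Or || And
Or || And || And
And || And || And
And && Not || And || And
Not && Not || And || And
true && Not || And || And
true && true || And || And
true && true || Not || And
true && true || r || And
true && true || r || Not
true && true || r || r

[Or [Or [Or [And [And [Not true]] && [Not true]]] || [And [Not r]]] || [And [Not r]]]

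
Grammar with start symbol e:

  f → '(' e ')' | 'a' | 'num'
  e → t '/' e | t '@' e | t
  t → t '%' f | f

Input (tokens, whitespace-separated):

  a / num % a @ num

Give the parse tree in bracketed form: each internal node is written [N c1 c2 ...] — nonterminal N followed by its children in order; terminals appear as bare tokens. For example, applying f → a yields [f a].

[e [t [f a]] / [e [t [t [f num]] % [f a]] @ [e [t [f num]]]]]

e
t / e
f / e
a / e
a / t @ e
a / t % f @ e
a / f % f @ e
a / num % f @ e
a / num % a @ e
a / num % a @ t
a / num % a @ f
a / num % a @ num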